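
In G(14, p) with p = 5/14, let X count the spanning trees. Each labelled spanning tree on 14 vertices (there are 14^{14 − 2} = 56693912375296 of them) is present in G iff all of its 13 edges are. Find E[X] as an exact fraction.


K_14 has 14^{14 − 2} = 56693912375296 labelled spanning trees.
For each such spanning tree H, let X_H = 1 if all 13 edges of H are present in G. Then P[X_H = 1] = p^{13} = (5/14)^{13} = 1220703125/793714773254144.
Summing the indicators: E[X] = Σ_H E[X_H] = 56693912375296 · p^{13} = 56693912375296 · 1220703125/793714773254144 = 1220703125/14.
Numerically: E[X] ≈ 8.719e+07.

E[X] = 56693912375296 · (5/14)^{13} = 1220703125/14 ≈ 8.719e+07.


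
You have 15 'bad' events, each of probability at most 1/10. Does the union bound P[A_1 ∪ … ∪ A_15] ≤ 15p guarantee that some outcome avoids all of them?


Union bound: P[∪_{i=1}^{15} A_i] ≤ Σ_i P[A_i] ≤ 15·p = 15·(1/10) = 3/2.
Numerically: 3/2 ≈ 1.500000.
Is 3/2 < 1? NO.
Since the bound 3/2 is ≥ 1, the union bound is uninformative here; it does NOT by itself certify existence.

15·p = 3/2 ≈ 1.500000; existence NOT certified by the union bound.


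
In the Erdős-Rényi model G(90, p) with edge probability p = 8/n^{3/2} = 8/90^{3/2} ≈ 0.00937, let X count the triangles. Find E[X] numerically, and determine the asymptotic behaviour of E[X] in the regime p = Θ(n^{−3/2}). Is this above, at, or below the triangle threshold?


Number of potential triangles: C(90, 3) = 117480.
Each occurs with probability p³ ≈ (0.00937)³ ≈ 8.225810e-07.
By linearity: E[X] = C(90, 3)·p³ ≈ 117480 · 8.225810e-07 ≈ 0.0966.
Since α = 3/2 > 1, p = c/n^{3/2} = o(1/n) is below the triangle threshold p ~ 1/n. Asymptotically E[X] ~ (c³/6)·n^{3(1−α)} = (8³/6)·n^{-1.5} → 0, so by Markov's inequality G has no triangles w.h.p.

E[X] ≈ 0.0966; in regime p = Θ(1/n^{3/2}) E[X] tends to 0 (below the triangle threshold p ~ 1/n).


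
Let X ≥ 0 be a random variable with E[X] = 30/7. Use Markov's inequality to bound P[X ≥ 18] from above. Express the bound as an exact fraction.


μ = E[X] = 30/7, a = 18.
Markov: P[X ≥ 18] ≤ μ/a = (30/7)/18 = 5/21.
Numerically: ≈ 0.238095.
(Since a = 18 > μ = 4.285714, the bound 5/21 is < 1 and informative.)

P[X ≥ 18] ≤ 5/21 ≈ 0.238095.


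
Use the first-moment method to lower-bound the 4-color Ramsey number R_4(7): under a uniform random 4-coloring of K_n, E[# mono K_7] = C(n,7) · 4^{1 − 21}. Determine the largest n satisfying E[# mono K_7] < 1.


We need C(n, 7) · 4^{1 − 21} < 1, i.e. C(n, 7) < 4^{21 − 1} = 1099511627776.
Check values of n near the boundary:
  n = 174: C(174, 7) = 847879782984; 847879782984 < 1099511627776? YES
  n = 175: C(175, 7) = 883208107275; 883208107275 < 1099511627776? YES
  n = 176: C(176, 7) = 919790691600; 919790691600 < 1099511627776? YES
  n = 177: C(177, 7) = 957664425960; 957664425960 < 1099511627776? YES
  n = 178: C(178, 7) = 996867063280; 996867063280 < 1099511627776? YES
  n = 179: C(179, 7) = 1037437234460; 1037437234460 < 1099511627776? YES
  n = 180: C(180, 7) = 1079414463600; 1079414463600 < 1099511627776? YES
  n = 181: C(181, 7) = 1122839183400; 1122839183400 < 1099511627776? NO
  n = 182: C(182, 7) = 1167752750736; 1167752750736 < 1099511627776? NO
The largest n with C(n, 7) < 1099511627776 is n = 180 (where E[X] = 67463403975/68719476736 ≈ 0.98172). Hence R_4(7) > 180, i.e. R_4(7) ≥ 181.

Largest n = 180; hence R_4(7) > 180.


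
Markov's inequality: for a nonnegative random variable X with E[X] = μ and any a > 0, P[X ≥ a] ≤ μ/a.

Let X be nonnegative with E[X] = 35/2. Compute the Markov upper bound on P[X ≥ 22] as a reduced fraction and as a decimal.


μ = E[X] = 35/2, a = 22.
Markov: P[X ≥ 22] ≤ μ/a = (35/2)/22 = 35/44.
Numerically: ≈ 0.795.
(Since a = 22 > μ = 17.500, the bound 35/44 is < 1 and informative.)

P[X ≥ 22] ≤ 35/44 ≈ 0.795.


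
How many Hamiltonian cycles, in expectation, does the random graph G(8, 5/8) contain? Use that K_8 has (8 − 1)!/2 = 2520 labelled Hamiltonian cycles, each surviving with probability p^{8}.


K_8 has (8 − 1)!/2 = 2520 labelled Hamiltonian cycles.
For each such Hamiltonian cycle H, let X_H = 1 if all 8 edges of H are present in G. Then P[X_H = 1] = p^{8} = (5/8)^{8} = 390625/16777216.
By linearity: E[X] = Σ_H E[X_H] = 2520 · p^{8} = 2520 · 390625/16777216 = 123046875/2097152.
Numerically: E[X] ≈ 58.7.

E[X] = 2520 · (5/8)^{8} = 123046875/2097152 ≈ 58.7.


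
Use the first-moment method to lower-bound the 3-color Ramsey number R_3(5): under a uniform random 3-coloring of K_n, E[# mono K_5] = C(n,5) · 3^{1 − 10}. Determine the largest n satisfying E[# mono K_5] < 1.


We need C(n, 5) · 3^{1 − 10} < 1, i.e. C(n, 5) < 3^{10 − 1} = 19683.
Check values of n near the boundary:
  n = 18: C(18, 5) = 8568; 8568 < 19683? YES
  n = 19: C(19, 5) = 11628; 11628 < 19683? YES
  n = 20: C(20, 5) = 15504; 15504 < 19683? YES
  n = 21: C(21, 5) = 20349; 20349 < 19683? NO
The largest n with C(n, 5) < 19683 is n = 20 (where E[X] = 5168/6561 ≈ 0.7876848). Hence R_3(5) > 20, i.e. R_3(5) ≥ 21.

Largest n = 20; hence R_3(5) > 20.


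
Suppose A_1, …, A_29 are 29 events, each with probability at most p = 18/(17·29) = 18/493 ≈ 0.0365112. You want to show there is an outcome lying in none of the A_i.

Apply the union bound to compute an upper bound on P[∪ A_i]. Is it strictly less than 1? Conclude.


Union bound: P[∪_{i=1}^{29} A_i] ≤ Σ_i P[A_i] ≤ 29·p = 29·(18/493) = 18/17.
Numerically: 18/17 ≈ 1.0588235.
Is 18/17 < 1? NO.
Since the bound 18/17 is ≥ 1, the union bound is uninformative here; it does NOT by itself certify existence.

29·p = 18/17 ≈ 1.0588235; existence NOT certified by the union bound.


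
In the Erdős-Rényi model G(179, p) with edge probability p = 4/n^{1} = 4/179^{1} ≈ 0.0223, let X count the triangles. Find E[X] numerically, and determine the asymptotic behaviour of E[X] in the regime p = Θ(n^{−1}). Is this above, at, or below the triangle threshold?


Number of potential triangles: C(179, 3) = 939929.
Each occurs with probability p³ ≈ (0.0223)³ ≈ 1.11589e-05.
By linearity: E[X] = C(179, 3)·p³ ≈ 939929 · 1.11589e-05 ≈ 10.489.
Here α = 1, so p = 4/n is exactly at the triangle threshold p ~ 1/n. Asymptotically E[X] → c³/6 = 4³/6 = 32/3 ≈ 10.667, a bounded constant. In this regime the triangle count is asymptotically Poisson(c³/6).

E[X] ≈ 10.489; in regime p = Θ(1/n^{1}) E[X] stays bounded (at the triangle threshold p ~ 1/n).


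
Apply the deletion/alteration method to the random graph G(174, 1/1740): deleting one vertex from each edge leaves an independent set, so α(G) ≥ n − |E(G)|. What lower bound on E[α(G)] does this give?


E[|E(G)|] = C(174, 2)·p = 15051 · (1/1740) = 173/20.
E[α(G)] ≥ n − E[|E(G)|] = 174 − 173/20 = 3307/20.
Numerically: ≈ 165.350000.
(This is only a lower bound; the true E[α(G)] may be larger.)

E[α(G)] ≥ 3307/20 ≈ 165.350000.


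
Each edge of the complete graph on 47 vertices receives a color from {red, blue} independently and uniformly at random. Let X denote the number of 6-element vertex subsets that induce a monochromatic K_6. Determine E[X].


Let X = Σ_S X_S over the C(47, 6) = 10737573 subsets S of size 6, where X_S = 1 if the K_6 on S is monochromatic.
For a fixed S, the K_6 on S has C(6, 2) = 15 edges. P[all 15 edges red] = (1/2)^15, and likewise for blue, so P[monochromatic] = 2·(1/2)^15 = 2^{1 − 15} = 1/16384.
Summing: E[X] = C(47, 6) · 2^{1 − 15} = 10737573 · 1/16384 = 10737573/16384.
Numerically: E[X] ≈ 655.3694.

E[X] = C(47,6)·2^(1−C(6,2)) = 10737573/16384 ≈ 655.3694.


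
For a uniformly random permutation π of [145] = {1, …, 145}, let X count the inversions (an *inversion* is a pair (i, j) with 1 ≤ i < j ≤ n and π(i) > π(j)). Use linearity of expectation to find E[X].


Write X = Σ X_I over the C(145, 2) = 10440 pairs i < j, with X_I the indicator of one inversion.
There are 10440 indicators.
For each fixed pair i < j, the values π(i) and π(j) are two distinct elements of {1, …, 145} in uniformly random order; by symmetry P[π(i) > π(j)] = 1/2.
By linearity: E[X] = 10440 · (1/2) = C(145, 2) · (1/2) = 10440/2 = 5220 ≈ 5220.00000.

E[X] = 5220 = 5220.00000.


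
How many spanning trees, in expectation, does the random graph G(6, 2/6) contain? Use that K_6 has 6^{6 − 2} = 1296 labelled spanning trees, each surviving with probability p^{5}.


K_6 has 6^{6 − 2} = 1296 labelled spanning trees.
For each such spanning tree H, let X_H = 1 if all 5 edges of H are present in G. Then P[X_H = 1] = p^{5} = (1/3)^{5} = 1/243.
By linearity: E[X] = Σ_H E[X_H] = 1296 · p^{5} = 1296 · 1/243 = 16/3.
Numerically: E[X] ≈ 5.333.

E[X] = 1296 · (1/3)^{5} = 16/3 ≈ 5.333.


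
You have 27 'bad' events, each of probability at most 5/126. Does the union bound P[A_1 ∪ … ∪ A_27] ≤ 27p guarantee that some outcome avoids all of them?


Union bound: P[∪_{i=1}^{27} A_i] ≤ Σ_i P[A_i] ≤ 27·p = 27·(5/126) = 15/14.
Numerically: 15/14 ≈ 1.0714286.
Is 15/14 < 1? NO.
Since the bound 15/14 is ≥ 1, the union bound is uninformative here; it does NOT by itself certify existence.

27·p = 15/14 ≈ 1.0714286; existence NOT certified by the union bound.


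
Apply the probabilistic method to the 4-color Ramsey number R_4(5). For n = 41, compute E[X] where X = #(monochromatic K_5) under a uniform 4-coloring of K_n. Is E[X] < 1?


E[X] = C(41, 5) · 4^{1 − 10} = 749398 · 4^{−9} = 749398/262144.
As a reduced fraction: E[X] = 374699/131072 ≈ 2.85873.
Is E[X] < 1? NO.
Since E[X] ≥ 1, the first-moment bound is inconclusive at n = 41; it does NOT by itself certify R_4(5) > 41.

E[X] = 374699/131072 ≈ 2.85873; E[X] ≥ 1; first-moment method inconclusive here.


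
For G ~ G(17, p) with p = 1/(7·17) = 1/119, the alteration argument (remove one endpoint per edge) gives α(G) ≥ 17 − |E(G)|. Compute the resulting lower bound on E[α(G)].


E[|E(G)|] = C(17, 2)·p = 136 · (1/119) = 8/7.
E[α(G)] ≥ n − E[|E(G)|] = 17 − 8/7 = 111/7.
Numerically: ≈ 15.85714.
(This is only a lower bound; the true E[α(G)] may be larger.)

E[α(G)] ≥ 111/7 ≈ 15.85714.


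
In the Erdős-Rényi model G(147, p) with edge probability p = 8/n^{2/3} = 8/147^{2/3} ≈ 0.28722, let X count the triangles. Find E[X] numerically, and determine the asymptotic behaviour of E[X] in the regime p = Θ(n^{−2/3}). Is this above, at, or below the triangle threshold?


Number of potential triangles: C(147, 3) = 518665.
Each occurs with probability p³ ≈ (0.28722)³ ≈ 2.3693831e-02.
By linearity: E[X] = C(147, 3)·p³ ≈ 518665 · 2.3693831e-02 ≈ 12289.16100.
Since α = 2/3 < 1, p = c/n^{2/3} ≫ 1/n is above the triangle threshold p ~ 1/n. Asymptotically E[X] ~ (c³/6)·n^{3(1−α)} = (8³/6)·n^{1} → ∞; triangles are abundant w.h.p.

E[X] ≈ 12289.16100; in regime p = Θ(1/n^{2/3}) E[X] diverges (above the triangle threshold p ~ 1/n).


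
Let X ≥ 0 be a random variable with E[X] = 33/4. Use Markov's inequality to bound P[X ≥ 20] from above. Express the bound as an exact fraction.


μ = E[X] = 33/4, a = 20.
Markov: P[X ≥ 20] ≤ μ/a = (33/4)/20 = 33/80.
Numerically: ≈ 0.412.
(Since a = 20 > μ = 8.250, the bound 33/80 is < 1 and informative.)

P[X ≥ 20] ≤ 33/80 ≈ 0.412.


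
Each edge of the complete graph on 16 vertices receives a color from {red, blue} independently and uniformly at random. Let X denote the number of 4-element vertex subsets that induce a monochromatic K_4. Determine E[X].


Let X = Σ_S X_S over the C(16, 4) = 1820 subsets S of size 4, where X_S = 1 if the K_4 on S is monochromatic.
For a fixed S, the K_4 on S has C(4, 2) = 6 edges. P[all 6 edges red] = (1/2)^6, and likewise for blue, so P[monochromatic] = 2·(1/2)^6 = 2^{1 − 6} = 1/32.
By linearity of expectation: E[X] = C(16, 4) · 2^{1 − 6} = 1820 · 1/32 = 455/8.
Numerically: E[X] ≈ 56.875000.

E[X] = C(16,4)·2^(1−C(4,2)) = 455/8 ≈ 56.875000.


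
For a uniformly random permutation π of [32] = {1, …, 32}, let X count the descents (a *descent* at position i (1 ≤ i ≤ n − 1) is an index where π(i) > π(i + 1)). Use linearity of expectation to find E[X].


Write X = Σ X_I over i = 1, …, 31, with X_I the indicator of one descent.
There are 31 indicators.
For each fixed i, the pair (π(i), π(i+1)) is a uniformly random ordered pair of distinct values from {1, …, 32}; by symmetry P[π(i) > π(i+1)] = 1/2.
By linearity: E[X] = 31 · (1/2) = (32 − 1) · (1/2) = 31/2 ≈ 15.500000.

E[X] = 31/2 = 15.500000.


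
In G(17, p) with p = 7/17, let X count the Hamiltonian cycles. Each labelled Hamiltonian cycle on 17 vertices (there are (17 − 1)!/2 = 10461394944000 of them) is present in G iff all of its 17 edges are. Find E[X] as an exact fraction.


K_17 has (17 − 1)!/2 = 10461394944000 labelled Hamiltonian cycles.
For each such Hamiltonian cycle H, let X_H = 1 if all 17 edges of H are present in G. Then P[X_H = 1] = p^{17} = (7/17)^{17} = 232630513987207/827240261886336764177.
By linearity of expectation: E[X] = Σ_H E[X_H] = 10461394944000 · p^{17} = 10461394944000 · 232630513987207/827240261886336764177 = 2433639682845888590481408000/827240261886336764177.
Numerically: E[X] ≈ 2.9419e+06.

E[X] = 10461394944000 · (7/17)^{17} = 2433639682845888590481408000/827240261886336764177 ≈ 2.9419e+06.


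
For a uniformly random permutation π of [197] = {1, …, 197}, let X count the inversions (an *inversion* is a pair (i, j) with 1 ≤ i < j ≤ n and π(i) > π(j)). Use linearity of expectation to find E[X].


Write X = Σ X_I over the C(197, 2) = 19306 pairs i < j, with X_I the indicator of one inversion.
There are 19306 indicators.
For each fixed pair i < j, the values π(i) and π(j) are two distinct elements of {1, …, 197} in uniformly random order; by symmetry P[π(i) > π(j)] = 1/2.
By linearity: E[X] = 19306 · (1/2) = C(197, 2) · (1/2) = 19306/2 = 9653 ≈ 9653.0000.

E[X] = 9653 = 9653.0000.


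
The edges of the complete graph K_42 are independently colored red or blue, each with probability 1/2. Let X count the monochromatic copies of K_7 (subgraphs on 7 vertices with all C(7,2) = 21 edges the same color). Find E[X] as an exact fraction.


Let X = Σ_S X_S over the C(42, 7) = 26978328 subsets S of size 7, where X_S = 1 if the K_7 on S is monochromatic.
For a fixed S, the K_7 on S has C(7, 2) = 21 edges. P[all 21 edges red] = (1/2)^21, and likewise for blue, so P[monochromatic] = 2·(1/2)^21 = 2^{1 − 21} = 1/1048576.
Summing: E[X] = C(42, 7) · 2^{1 − 21} = 26978328 · 1/1048576 = 3372291/131072.
Numerically: E[X] ≈ 25.728539.

E[X] = C(42,7)·2^(1−C(7,2)) = 3372291/131072 ≈ 25.728539.


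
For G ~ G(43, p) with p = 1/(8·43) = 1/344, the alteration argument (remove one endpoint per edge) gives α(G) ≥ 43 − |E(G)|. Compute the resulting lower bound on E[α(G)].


E[|E(G)|] = C(43, 2)·p = 903 · (1/344) = 21/8.
E[α(G)] ≥ n − E[|E(G)|] = 43 − 21/8 = 323/8.
Numerically: ≈ 40.375.
(This is only a lower bound; the true E[α(G)] may be larger.)

E[α(G)] ≥ 323/8 ≈ 40.375.


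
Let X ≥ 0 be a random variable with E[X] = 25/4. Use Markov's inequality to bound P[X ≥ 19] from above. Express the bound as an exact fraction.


μ = E[X] = 25/4, a = 19.
Markov: P[X ≥ 19] ≤ μ/a = (25/4)/19 = 25/76.
Numerically: ≈ 0.328947.
(Since a = 19 > μ = 6.250000, the bound 25/76 is < 1 and informative.)

P[X ≥ 19] ≤ 25/76 ≈ 0.328947.


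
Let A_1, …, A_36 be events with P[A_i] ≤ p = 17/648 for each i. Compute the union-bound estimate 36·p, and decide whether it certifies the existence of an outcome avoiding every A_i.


Union bound: P[∪_{i=1}^{36} A_i] ≤ Σ_i P[A_i] ≤ 36·p = 36·(17/648) = 17/18.
Numerically: 17/18 ≈ 0.9444444.
Is 17/18 < 1? YES.
Since P[∪ A_i] ≤ 17/18 < 1, the complement has P[∩ A_i^c] ≥ 1 − 17/18 = 1/18 > 0, so some outcome avoids every A_i.

36·p = 17/18 ≈ 0.9444444; existence CERTIFIED by the union bound.


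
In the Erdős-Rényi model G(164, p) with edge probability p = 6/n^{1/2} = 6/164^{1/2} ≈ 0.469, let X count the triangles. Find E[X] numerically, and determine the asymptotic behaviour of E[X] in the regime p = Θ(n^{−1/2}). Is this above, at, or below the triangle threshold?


Number of potential triangles: C(164, 3) = 721764.
Each occurs with probability p³ ≈ (0.469)³ ≈ 1.02846e-01.
By linearity: E[X] = C(164, 3)·p³ ≈ 721764 · 1.02846e-01 ≈ 74230.638.
Since α = 1/2 < 1, p = c/n^{1/2} ≫ 1/n is above the triangle threshold p ~ 1/n. Asymptotically E[X] ~ (c³/6)·n^{3(1−α)} = (6³/6)·n^{1.5} → ∞; triangles are abundant w.h.p.

E[X] ≈ 74230.638; in regime p = Θ(1/n^{1/2}) E[X] diverges (above the triangle threshold p ~ 1/n).


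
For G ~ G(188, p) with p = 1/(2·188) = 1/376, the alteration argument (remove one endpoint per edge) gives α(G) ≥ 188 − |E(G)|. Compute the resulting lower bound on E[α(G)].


E[|E(G)|] = C(188, 2)·p = 17578 · (1/376) = 187/4.
E[α(G)] ≥ n − E[|E(G)|] = 188 − 187/4 = 565/4.
Numerically: ≈ 141.250000.
(This is only a lower bound; the true E[α(G)] may be larger.)

E[α(G)] ≥ 565/4 ≈ 141.250000.


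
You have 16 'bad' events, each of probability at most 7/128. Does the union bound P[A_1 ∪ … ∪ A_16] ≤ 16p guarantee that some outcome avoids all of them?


Union bound: P[∪_{i=1}^{16} A_i] ≤ Σ_i P[A_i] ≤ 16·p = 16·(7/128) = 7/8.
Numerically: 7/8 ≈ 0.875000.
Is 7/8 < 1? YES.
Since P[∪ A_i] ≤ 7/8 < 1, the complement has P[∩ A_i^c] ≥ 1 − 7/8 = 1/8 > 0, so some outcome avoids every A_i.

16·p = 7/8 ≈ 0.875000; existence CERTIFIED by the union bound.


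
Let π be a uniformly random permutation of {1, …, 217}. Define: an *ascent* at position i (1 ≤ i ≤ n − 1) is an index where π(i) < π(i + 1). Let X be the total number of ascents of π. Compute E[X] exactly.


Write X = Σ X_I over i = 1, …, 216, with X_I the indicator of one ascent.
There are 216 indicators.
For each fixed i, the pair (π(i), π(i+1)) is a uniformly random ordered pair of distinct values from {1, …, 217}; by symmetry P[π(i) < π(i+1)] = 1/2.
By linearity: E[X] = 216 · (1/2) = (217 − 1) · (1/2) = 108 ≈ 108.00000.

E[X] = 108 = 108.00000.


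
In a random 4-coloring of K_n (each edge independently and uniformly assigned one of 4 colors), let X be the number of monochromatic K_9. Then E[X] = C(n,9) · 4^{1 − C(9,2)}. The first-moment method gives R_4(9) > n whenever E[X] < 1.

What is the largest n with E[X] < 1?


We need C(n, 9) · 4^{1 − 36} < 1, i.e. C(n, 9) < 4^{36 − 1} = 1180591620717411303424.
Check values of n near the boundary:
  n = 908: C(908, 9) = 1111058428637338083100; 1111058428637338083100 < 1180591620717411303424? YES
  n = 909: C(909, 9) = 1122169012923711463931; 1122169012923711463931 < 1180591620717411303424? YES
  n = 910: C(910, 9) = 1133378248346922788210; 1133378248346922788210 < 1180591620717411303424? YES
  n = 911: C(911, 9) = 1144686900492291197405; 1144686900492291197405 < 1180591620717411303424? YES
  n = 912: C(912, 9) = 1156095740032081475120; 1156095740032081475120 < 1180591620717411303424? YES
  n = 913: C(913, 9) = 1167605542753639808390; 1167605542753639808390 < 1180591620717411303424? YES
  n = 914: C(914, 9) = 1179217089587653905932; 1179217089587653905932 < 1180591620717411303424? YES
  n = 915: C(915, 9) = 1190931166636537885130; 1190931166636537885130 < 1180591620717411303424? NO
The largest n with C(n, 9) < 1180591620717411303424 is n = 914 (where E[X] = 294804272396913476483/295147905179352825856 ≈ 0.9988). Hence R_4(9) > 914, i.e. R_4(9) ≥ 915.

Largest n = 914; hence R_4(9) > 914.


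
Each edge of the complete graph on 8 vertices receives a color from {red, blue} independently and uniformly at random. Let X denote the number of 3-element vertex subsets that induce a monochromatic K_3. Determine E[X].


Let X = Σ_S X_S over the C(8, 3) = 56 subsets S of size 3, where X_S = 1 if the K_3 on S is monochromatic.
For a fixed S, the K_3 on S has C(3, 2) = 3 edges. P[all 3 edges red] = (1/2)^3, and likewise for blue, so P[monochromatic] = 2·(1/2)^3 = 2^{1 − 3} = 1/4.
By linearity: E[X] = C(8, 3) · 2^{1 − 3} = 56 · 1/4 = 14.
Numerically: E[X] ≈ 14.000.

E[X] = C(8,3)·2^(1−C(3,2)) = 14 ≈ 14.000.


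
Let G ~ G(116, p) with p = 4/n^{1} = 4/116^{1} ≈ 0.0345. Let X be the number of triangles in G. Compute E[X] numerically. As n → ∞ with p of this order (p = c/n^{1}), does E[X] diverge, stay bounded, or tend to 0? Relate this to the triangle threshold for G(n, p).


Number of potential triangles: C(116, 3) = 253460.
Each occurs with probability p³ ≈ (0.0345)³ ≈ 4.10021e-05.
By linearity: E[X] = C(116, 3)·p³ ≈ 253460 · 4.10021e-05 ≈ 10.392.
Here α = 1, so p = 4/n is exactly at the triangle threshold p ~ 1/n. Asymptotically E[X] → c³/6 = 4³/6 = 32/3 ≈ 10.667, a bounded constant. In this regime the triangle count is asymptotically Poisson(c³/6).

E[X] ≈ 10.392; in regime p = Θ(1/n^{1}) E[X] stays bounded (at the triangle threshold p ~ 1/n).


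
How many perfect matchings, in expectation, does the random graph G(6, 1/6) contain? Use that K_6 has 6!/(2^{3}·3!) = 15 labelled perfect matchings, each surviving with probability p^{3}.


K_6 has 6!/(2^{3}·3!) = 15 labelled perfect matchings.
For each such perfect matching H, let X_H = 1 if all 3 edges of H are present in G. Then P[X_H = 1] = p^{3} = (1/6)^{3} = 1/216.
Summing the indicators: E[X] = Σ_H E[X_H] = 15 · p^{3} = 15 · 1/216 = 5/72.
Numerically: E[X] ≈ 0.06944.

E[X] = 15 · (1/6)^{3} = 5/72 ≈ 0.06944.


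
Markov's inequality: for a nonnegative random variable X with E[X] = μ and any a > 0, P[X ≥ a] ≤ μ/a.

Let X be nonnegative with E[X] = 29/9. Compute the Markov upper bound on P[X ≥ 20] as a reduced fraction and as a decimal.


μ = E[X] = 29/9, a = 20.
Markov: P[X ≥ 20] ≤ μ/a = (29/9)/20 = 29/180.
Numerically: ≈ 0.1611.
(Since a = 20 > μ = 3.2222, the bound 29/180 is < 1 and informative.)

P[X ≥ 20] ≤ 29/180 ≈ 0.1611.


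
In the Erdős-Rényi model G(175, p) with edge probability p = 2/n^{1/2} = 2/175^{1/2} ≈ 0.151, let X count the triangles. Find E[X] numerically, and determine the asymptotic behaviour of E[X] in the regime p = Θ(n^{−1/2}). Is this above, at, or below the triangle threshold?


Number of potential triangles: C(175, 3) = 877975.
Each occurs with probability p³ ≈ (0.151)³ ≈ 3.45568e-03.
By linearity: E[X] = C(175, 3)·p³ ≈ 877975 · 3.45568e-03 ≈ 3033.996.
Since α = 1/2 < 1, p = c/n^{1/2} ≫ 1/n is above the triangle threshold p ~ 1/n. Asymptotically E[X] ~ (c³/6)·n^{3(1−α)} = (2³/6)·n^{1.5} → ∞; triangles are abundant w.h.p.

E[X] ≈ 3033.996; in regime p = Θ(1/n^{1/2}) E[X] diverges (above the triangle threshold p ~ 1/n).


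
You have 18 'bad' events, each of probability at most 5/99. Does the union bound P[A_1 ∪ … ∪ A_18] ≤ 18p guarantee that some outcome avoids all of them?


Union bound: P[∪_{i=1}^{18} A_i] ≤ Σ_i P[A_i] ≤ 18·p = 18·(5/99) = 10/11.
Numerically: 10/11 ≈ 0.9090909.
Is 10/11 < 1? YES.
Since P[∪ A_i] ≤ 10/11 < 1, the complement has P[∩ A_i^c] ≥ 1 − 10/11 = 1/11 > 0, so some outcome avoids every A_i.

18·p = 10/11 ≈ 0.9090909; existence CERTIFIED by the union bound.


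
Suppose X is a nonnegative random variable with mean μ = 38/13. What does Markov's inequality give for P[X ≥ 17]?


μ = E[X] = 38/13, a = 17.
Markov: P[X ≥ 17] ≤ μ/a = (38/13)/17 = 38/221.
Numerically: ≈ 0.171946.
(Since a = 17 > μ = 2.923077, the bound 38/221 is < 1 and informative.)

P[X ≥ 17] ≤ 38/221 ≈ 0.171946.


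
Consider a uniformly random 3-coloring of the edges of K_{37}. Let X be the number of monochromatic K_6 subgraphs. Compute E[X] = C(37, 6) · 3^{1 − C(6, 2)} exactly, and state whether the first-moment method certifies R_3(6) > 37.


E[X] = C(37, 6) · 3^{1 − 15} = 2324784 · 3^{−14} = 2324784/4782969.
As a reduced fraction: E[X] = 774928/1594323 ≈ 0.4861.
Is E[X] < 1? YES.
Since E[X] < 1, there exists a 3-coloring of K_{37} with no monochromatic K_6; hence R_3(6) > 37.

E[X] = 774928/1594323 ≈ 0.4861; E[X] < 1, so R_3(6) > 37.


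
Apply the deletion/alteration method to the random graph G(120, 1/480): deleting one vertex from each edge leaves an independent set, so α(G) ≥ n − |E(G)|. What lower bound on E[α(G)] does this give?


E[|E(G)|] = C(120, 2)·p = 7140 · (1/480) = 119/8.
E[α(G)] ≥ n − E[|E(G)|] = 120 − 119/8 = 841/8.
Numerically: ≈ 105.1250.
(This is only a lower bound; the true E[α(G)] may be larger.)

E[α(G)] ≥ 841/8 ≈ 105.1250.


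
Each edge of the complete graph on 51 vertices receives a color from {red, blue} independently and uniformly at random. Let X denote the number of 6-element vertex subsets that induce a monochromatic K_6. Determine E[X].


Let X = Σ_S X_S over the C(51, 6) = 18009460 subsets S of size 6, where X_S = 1 if the K_6 on S is monochromatic.
For a fixed S, the K_6 on S has C(6, 2) = 15 edges. P[all 15 edges red] = (1/2)^15, and likewise for blue, so P[monochromatic] = 2·(1/2)^15 = 2^{1 − 15} = 1/16384.
By linearity of expectation: E[X] = C(51, 6) · 2^{1 − 15} = 18009460 · 1/16384 = 4502365/4096.
Numerically: E[X] ≈ 1099.21021.

E[X] = C(51,6)·2^(1−C(6,2)) = 4502365/4096 ≈ 1099.21021.


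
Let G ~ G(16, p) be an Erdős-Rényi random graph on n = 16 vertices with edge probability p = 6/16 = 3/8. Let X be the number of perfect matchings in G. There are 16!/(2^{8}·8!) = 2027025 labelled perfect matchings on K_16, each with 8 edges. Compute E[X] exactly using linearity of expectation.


K_16 has 16!/(2^{8}·8!) = 2027025 labelled perfect matchings.
For each such perfect matching H, let X_H = 1 if all 8 edges of H are present in G. Then P[X_H = 1] = p^{8} = (3/8)^{8} = 6561/16777216.
By linearity: E[X] = Σ_H E[X_H] = 2027025 · p^{8} = 2027025 · 6561/16777216 = 13299311025/16777216.
Numerically: E[X] ≈ 793.

E[X] = 2027025 · (3/8)^{8} = 13299311025/16777216 ≈ 793.


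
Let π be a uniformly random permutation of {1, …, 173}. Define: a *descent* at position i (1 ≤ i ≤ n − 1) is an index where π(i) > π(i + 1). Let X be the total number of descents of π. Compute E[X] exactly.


Write X = Σ X_I over i = 1, …, 172, with X_I the indicator of one descent.
There are 172 indicators.
For each fixed i, the pair (π(i), π(i+1)) is a uniformly random ordered pair of distinct values from {1, …, 173}; by symmetry P[π(i) > π(i+1)] = 1/2.
By linearity: E[X] = 172 · (1/2) = (173 − 1) · (1/2) = 86 ≈ 86.00000.

E[X] = 86 = 86.00000.


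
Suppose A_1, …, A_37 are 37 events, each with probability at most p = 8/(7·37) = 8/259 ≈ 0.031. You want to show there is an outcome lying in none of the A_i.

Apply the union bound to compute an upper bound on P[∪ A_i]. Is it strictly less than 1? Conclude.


Union bound: P[∪_{i=1}^{37} A_i] ≤ Σ_i P[A_i] ≤ 37·p = 37·(8/259) = 8/7.
Numerically: 8/7 ≈ 1.143.
Is 8/7 < 1? NO.
Since the bound 8/7 is ≥ 1, the union bound is uninformative here; it does NOT by itself certify existence.

37·p = 8/7 ≈ 1.143; existence NOT certified by the union bound.


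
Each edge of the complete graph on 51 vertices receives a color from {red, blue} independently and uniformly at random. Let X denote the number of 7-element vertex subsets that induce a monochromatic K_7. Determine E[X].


Let X = Σ_S X_S over the C(51, 7) = 115775100 subsets S of size 7, where X_S = 1 if the K_7 on S is monochromatic.
For a fixed S, the K_7 on S has C(7, 2) = 21 edges. P[all 21 edges red] = (1/2)^21, and likewise for blue, so P[monochromatic] = 2·(1/2)^21 = 2^{1 − 21} = 1/1048576.
Summing: E[X] = C(51, 7) · 2^{1 − 21} = 115775100 · 1/1048576 = 28943775/262144.
Numerically: E[X] ≈ 110.4117.

E[X] = C(51,7)·2^(1−C(7,2)) = 28943775/262144 ≈ 110.4117.


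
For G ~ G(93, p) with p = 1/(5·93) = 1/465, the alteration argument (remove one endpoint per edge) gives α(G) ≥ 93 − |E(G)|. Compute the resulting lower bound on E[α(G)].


E[|E(G)|] = C(93, 2)·p = 4278 · (1/465) = 46/5.
E[α(G)] ≥ n − E[|E(G)|] = 93 − 46/5 = 419/5.
Numerically: ≈ 83.8000.
(This is only a lower bound; the true E[α(G)] may be larger.)

E[α(G)] ≥ 419/5 ≈ 83.8000.


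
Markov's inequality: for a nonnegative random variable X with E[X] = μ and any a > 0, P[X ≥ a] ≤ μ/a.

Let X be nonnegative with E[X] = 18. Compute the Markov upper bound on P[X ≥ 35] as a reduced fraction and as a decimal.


μ = E[X] = 18, a = 35.
Markov: P[X ≥ 35] ≤ μ/a = (18)/35 = 18/35.
Numerically: ≈ 0.514286.
(Since a = 35 > μ = 18.000000, the bound 18/35 is < 1 and informative.)

P[X ≥ 35] ≤ 18/35 ≈ 0.514286.


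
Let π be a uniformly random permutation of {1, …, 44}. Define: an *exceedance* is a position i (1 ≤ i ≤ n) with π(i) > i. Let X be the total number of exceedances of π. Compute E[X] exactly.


Write X = Σ_{i=1}^{44} X_i, where X_i = 1_{π(i) > i}.
For each fixed i, π(i) is uniform over {1, …, 44} (marginal of a uniform permutation), so P[π(i) > i] = (n − i)/n. Summing: Σ_{i=1}^{44} (n − i)/n = (0 + 1 + … + 43)/44 = 44(44 − 1)/(2·44) = (44 − 1)/2.
Hence E[X] = Σ_{i=1}^{44} (44 − i)/44 = 43/2 ≈ 21.500000.

E[X] = 43/2 = 21.500000.


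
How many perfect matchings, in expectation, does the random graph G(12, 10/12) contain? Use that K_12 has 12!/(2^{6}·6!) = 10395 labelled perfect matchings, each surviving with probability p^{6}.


K_12 has 12!/(2^{6}·6!) = 10395 labelled perfect matchings.
For each such perfect matching H, let X_H = 1 if all 6 edges of H are present in G. Then P[X_H = 1] = p^{6} = (5/6)^{6} = 15625/46656.
By linearity of expectation: E[X] = Σ_H E[X_H] = 10395 · p^{6} = 10395 · 15625/46656 = 6015625/1728.
Numerically: E[X] ≈ 3481.3.

E[X] = 10395 · (5/6)^{6} = 6015625/1728 ≈ 3481.3.


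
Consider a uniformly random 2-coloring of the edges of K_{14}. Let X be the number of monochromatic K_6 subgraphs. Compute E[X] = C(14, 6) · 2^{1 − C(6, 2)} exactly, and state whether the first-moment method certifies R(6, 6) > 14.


E[X] = C(14, 6) · 2^{1 − 15} = 3003 · 2^{−14} = 3003/16384.
As a reduced fraction: E[X] = 3003/16384 ≈ 0.1832886.
Is E[X] < 1? YES.
Since E[X] < 1, there exists a 2-coloring of K_{14} with no monochromatic K_6; hence R(6, 6) > 14.

E[X] = 3003/16384 ≈ 0.1832886; E[X] < 1, so R(6, 6) > 14.


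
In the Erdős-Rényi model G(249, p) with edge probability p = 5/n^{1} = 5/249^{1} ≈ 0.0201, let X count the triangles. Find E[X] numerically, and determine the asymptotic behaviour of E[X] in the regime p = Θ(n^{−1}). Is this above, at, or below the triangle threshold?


Number of potential triangles: C(249, 3) = 2542124.
Each occurs with probability p³ ≈ (0.0201)³ ≈ 8.09677e-06.
By linearity: E[X] = C(249, 3)·p³ ≈ 2542124 · 8.09677e-06 ≈ 20.583.
Here α = 1, so p = 5/n is exactly at the triangle threshold p ~ 1/n. Asymptotically E[X] → c³/6 = 5³/6 = 125/6 ≈ 20.833, a bounded constant. In this regime the triangle count is asymptotically Poisson(c³/6).

E[X] ≈ 20.583; in regime p = Θ(1/n^{1}) E[X] stays bounded (at the triangle threshold p ~ 1/n).


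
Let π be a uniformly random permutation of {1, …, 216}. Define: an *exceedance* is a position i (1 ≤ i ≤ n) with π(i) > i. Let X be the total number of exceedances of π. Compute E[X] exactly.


Write X = Σ_{i=1}^{216} X_i, where X_i = 1_{π(i) > i}.
For each fixed i, π(i) is uniform over {1, …, 216} (marginal of a uniform permutation), so P[π(i) > i] = (n − i)/n. Summing: Σ_{i=1}^{216} (n − i)/n = (0 + 1 + … + 215)/216 = 216(216 − 1)/(2·216) = (216 − 1)/2.
Hence E[X] = Σ_{i=1}^{216} (216 − i)/216 = 215/2 ≈ 107.500.

E[X] = 215/2 = 107.500.


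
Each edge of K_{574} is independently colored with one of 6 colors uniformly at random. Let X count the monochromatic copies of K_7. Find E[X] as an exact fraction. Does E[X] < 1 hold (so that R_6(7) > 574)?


E[X] = C(574, 7) · 6^{1 − 21} = 3926481655188664 · 6^{−20} = 3926481655188664/3656158440062976.
As a reduced fraction: E[X] = 490810206898583/457019805007872 ≈ 1.073936.
Is E[X] < 1? NO.
Since E[X] ≥ 1, the first-moment bound is inconclusive at n = 574; it does NOT by itself certify R_6(7) > 574.

E[X] = 490810206898583/457019805007872 ≈ 1.073936; E[X] ≥ 1; first-moment method inconclusive here.


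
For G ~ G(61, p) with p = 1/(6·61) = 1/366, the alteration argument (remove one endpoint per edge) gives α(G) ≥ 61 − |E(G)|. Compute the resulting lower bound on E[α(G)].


E[|E(G)|] = C(61, 2)·p = 1830 · (1/366) = 5.
E[α(G)] ≥ n − E[|E(G)|] = 61 − 5 = 56.
Numerically: ≈ 56.0000.
(This is only a lower bound; the true E[α(G)] may be larger.)

E[α(G)] ≥ 56 ≈ 56.0000.


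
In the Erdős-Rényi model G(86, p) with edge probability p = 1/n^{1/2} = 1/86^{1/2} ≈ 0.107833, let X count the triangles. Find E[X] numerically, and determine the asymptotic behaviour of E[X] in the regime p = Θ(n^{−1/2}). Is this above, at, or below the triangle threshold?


Number of potential triangles: C(86, 3) = 102340.
Each occurs with probability p³ ≈ (0.107833)³ ≈ 1.25386946e-03.
By linearity: E[X] = C(86, 3)·p³ ≈ 102340 · 1.25386946e-03 ≈ 128.321000.
Since α = 1/2 < 1, p = c/n^{1/2} ≫ 1/n is above the triangle threshold p ~ 1/n. Asymptotically E[X] ~ (c³/6)·n^{3(1−α)} = (1³/6)·n^{1.5} → ∞; triangles are abundant w.h.p.

E[X] ≈ 128.321000; in regime p = Θ(1/n^{1/2}) E[X] diverges (above the triangle threshold p ~ 1/n).


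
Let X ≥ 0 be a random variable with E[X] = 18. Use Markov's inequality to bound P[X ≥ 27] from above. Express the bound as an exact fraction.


μ = E[X] = 18, a = 27.
Markov: P[X ≥ 27] ≤ μ/a = (18)/27 = 2/3.
Numerically: ≈ 0.6667.
(Since a = 27 > μ = 18.0000, the bound 2/3 is < 1 and informative.)

P[X ≥ 27] ≤ 2/3 ≈ 0.6667.


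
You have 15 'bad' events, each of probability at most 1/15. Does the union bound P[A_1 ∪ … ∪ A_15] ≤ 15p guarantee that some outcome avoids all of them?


Union bound: P[∪_{i=1}^{15} A_i] ≤ Σ_i P[A_i] ≤ 15·p = 15·(1/15) = 1.
Numerically: 1 ≈ 1.0000000.
Is 1 < 1? NO.
Since the bound 1 is ≥ 1, the union bound is uninformative here; it does NOT by itself certify existence.

15·p = 1 ≈ 1.0000000; existence NOT certified by the union bound.


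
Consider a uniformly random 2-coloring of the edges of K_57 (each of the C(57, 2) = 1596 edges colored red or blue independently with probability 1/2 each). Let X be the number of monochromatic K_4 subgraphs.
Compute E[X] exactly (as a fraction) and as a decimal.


Let X = Σ_S X_S over the C(57, 4) = 395010 subsets S of size 4, where X_S = 1 if the K_4 on S is monochromatic.
For a fixed S, the K_4 on S has C(4, 2) = 6 edges. P[all 6 edges red] = (1/2)^6, and likewise for blue, so P[monochromatic] = 2·(1/2)^6 = 2^{1 − 6} = 1/32.
Summing: E[X] = C(57, 4) · 2^{1 − 6} = 395010 · 1/32 = 197505/16.
Numerically: E[X] ≈ 12344.062.

E[X] = C(57,4)·2^(1−C(4,2)) = 197505/16 ≈ 12344.062.


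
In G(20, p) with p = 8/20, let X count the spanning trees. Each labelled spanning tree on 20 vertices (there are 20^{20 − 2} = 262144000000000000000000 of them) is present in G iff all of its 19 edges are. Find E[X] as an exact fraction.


K_20 has 20^{20 − 2} = 262144000000000000000000 labelled spanning trees.
For each such spanning tree H, let X_H = 1 if all 19 edges of H are present in G. Then P[X_H = 1] = p^{19} = (2/5)^{19} = 524288/19073486328125.
By linearity of expectation: E[X] = Σ_H E[X_H] = 262144000000000000000000 · p^{19} = 262144000000000000000000 · 524288/19073486328125 = 36028797018963968/5.
Numerically: E[X] ≈ 7.2058e+15.

E[X] = 262144000000000000000000 · (2/5)^{19} = 36028797018963968/5 ≈ 7.2058e+15.


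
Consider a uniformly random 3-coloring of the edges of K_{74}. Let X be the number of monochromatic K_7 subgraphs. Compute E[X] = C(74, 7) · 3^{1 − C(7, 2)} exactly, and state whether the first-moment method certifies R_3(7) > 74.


E[X] = C(74, 7) · 3^{1 − 21} = 1799579064 · 3^{−20} = 1799579064/3486784401.
As a reduced fraction: E[X] = 599859688/1162261467 ≈ 0.51611.
Is E[X] < 1? YES.
Since E[X] < 1, there exists a 3-coloring of K_{74} with no monochromatic K_7; hence R_3(7) > 74.

E[X] = 599859688/1162261467 ≈ 0.51611; E[X] < 1, so R_3(7) > 74.


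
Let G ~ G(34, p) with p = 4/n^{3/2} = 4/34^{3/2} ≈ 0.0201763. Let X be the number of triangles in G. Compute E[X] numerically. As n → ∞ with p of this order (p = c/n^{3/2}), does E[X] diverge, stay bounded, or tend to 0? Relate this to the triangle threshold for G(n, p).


Number of potential triangles: C(34, 3) = 5984.
Each occurs with probability p³ ≈ (0.0201763)³ ≈ 8.21343543e-06.
By linearity: E[X] = C(34, 3)·p³ ≈ 5984 · 8.21343543e-06 ≈ 0.049149.
Since α = 3/2 > 1, p = c/n^{3/2} = o(1/n) is below the triangle threshold p ~ 1/n. Asymptotically E[X] ~ (c³/6)·n^{3(1−α)} = (4³/6)·n^{-1.5} → 0, so by Markov's inequality G has no triangles w.h.p.

E[X] ≈ 0.049149; in regime p = Θ(1/n^{3/2}) E[X] tends to 0 (below the triangle threshold p ~ 1/n).


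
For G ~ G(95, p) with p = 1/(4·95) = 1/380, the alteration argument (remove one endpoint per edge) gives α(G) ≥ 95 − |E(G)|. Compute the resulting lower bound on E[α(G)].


E[|E(G)|] = C(95, 2)·p = 4465 · (1/380) = 47/4.
E[α(G)] ≥ n − E[|E(G)|] = 95 − 47/4 = 333/4.
Numerically: ≈ 83.25000.
(This is only a lower bound; the true E[α(G)] may be larger.)

E[α(G)] ≥ 333/4 ≈ 83.25000.


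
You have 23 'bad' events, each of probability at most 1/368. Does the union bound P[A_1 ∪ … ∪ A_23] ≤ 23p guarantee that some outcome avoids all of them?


Union bound: P[∪_{i=1}^{23} A_i] ≤ Σ_i P[A_i] ≤ 23·p = 23·(1/368) = 1/16.
Numerically: 1/16 ≈ 0.0625.
Is 1/16 < 1? YES.
Since P[∪ A_i] ≤ 1/16 < 1, the complement has P[∩ A_i^c] ≥ 1 − 1/16 = 15/16 > 0, so some outcome avoids every A_i.

23·p = 1/16 ≈ 0.0625; existence CERTIFIED by the union bound.


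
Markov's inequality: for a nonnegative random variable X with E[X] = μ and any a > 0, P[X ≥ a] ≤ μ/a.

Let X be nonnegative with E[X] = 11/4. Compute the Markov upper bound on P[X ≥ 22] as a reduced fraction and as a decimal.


μ = E[X] = 11/4, a = 22.
Markov: P[X ≥ 22] ≤ μ/a = (11/4)/22 = 1/8.
Numerically: ≈ 0.125.
(Since a = 22 > μ = 2.750, the bound 1/8 is < 1 and informative.)

P[X ≥ 22] ≤ 1/8 ≈ 0.125.


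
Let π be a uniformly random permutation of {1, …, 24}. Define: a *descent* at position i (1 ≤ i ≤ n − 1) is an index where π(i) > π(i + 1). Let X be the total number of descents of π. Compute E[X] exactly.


Write X = Σ X_I over i = 1, …, 23, with X_I the indicator of one descent.
There are 23 indicators.
For each fixed i, the pair (π(i), π(i+1)) is a uniformly random ordered pair of distinct values from {1, …, 24}; by symmetry P[π(i) > π(i+1)] = 1/2.
By linearity: E[X] = 23 · (1/2) = (24 − 1) · (1/2) = 23/2 ≈ 11.500000.

E[X] = 23/2 = 11.500000.


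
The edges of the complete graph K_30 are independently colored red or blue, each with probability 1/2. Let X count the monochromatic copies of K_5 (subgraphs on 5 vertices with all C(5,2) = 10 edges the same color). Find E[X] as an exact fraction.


Let X = Σ_S X_S over the C(30, 5) = 142506 subsets S of size 5, where X_S = 1 if the K_5 on S is monochromatic.
For a fixed S, the K_5 on S has C(5, 2) = 10 edges. P[all 10 edges red] = (1/2)^10, and likewise for blue, so P[monochromatic] = 2·(1/2)^10 = 2^{1 − 10} = 1/512.
By linearity: E[X] = C(30, 5) · 2^{1 − 10} = 142506 · 1/512 = 71253/256.
Numerically: E[X] ≈ 278.33203.

E[X] = C(30,5)·2^(1−C(5,2)) = 71253/256 ≈ 278.33203.


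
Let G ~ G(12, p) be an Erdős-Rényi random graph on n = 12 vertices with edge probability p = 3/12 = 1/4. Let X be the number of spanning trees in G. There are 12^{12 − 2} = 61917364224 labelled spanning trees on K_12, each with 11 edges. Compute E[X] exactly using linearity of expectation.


K_12 has 12^{12 − 2} = 61917364224 labelled spanning trees.
For each such spanning tree H, let X_H = 1 if all 11 edges of H are present in G. Then P[X_H = 1] = p^{11} = (1/4)^{11} = 1/4194304.
Summing the indicators: E[X] = Σ_H E[X_H] = 61917364224 · p^{11} = 61917364224 · 1/4194304 = 59049/4.
Numerically: E[X] ≈ 14762.2.

E[X] = 61917364224 · (1/4)^{11} = 59049/4 ≈ 14762.2.
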